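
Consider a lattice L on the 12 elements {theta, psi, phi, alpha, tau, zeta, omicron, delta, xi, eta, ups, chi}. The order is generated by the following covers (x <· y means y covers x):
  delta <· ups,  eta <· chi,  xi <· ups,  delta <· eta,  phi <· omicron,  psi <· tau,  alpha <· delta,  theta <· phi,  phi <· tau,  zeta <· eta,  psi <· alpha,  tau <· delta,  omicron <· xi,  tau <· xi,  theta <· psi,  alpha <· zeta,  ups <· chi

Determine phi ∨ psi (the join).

Common upper bounds of {phi, psi}: chi, delta, eta, tau, ups, xi.
The least among these is tau.

tau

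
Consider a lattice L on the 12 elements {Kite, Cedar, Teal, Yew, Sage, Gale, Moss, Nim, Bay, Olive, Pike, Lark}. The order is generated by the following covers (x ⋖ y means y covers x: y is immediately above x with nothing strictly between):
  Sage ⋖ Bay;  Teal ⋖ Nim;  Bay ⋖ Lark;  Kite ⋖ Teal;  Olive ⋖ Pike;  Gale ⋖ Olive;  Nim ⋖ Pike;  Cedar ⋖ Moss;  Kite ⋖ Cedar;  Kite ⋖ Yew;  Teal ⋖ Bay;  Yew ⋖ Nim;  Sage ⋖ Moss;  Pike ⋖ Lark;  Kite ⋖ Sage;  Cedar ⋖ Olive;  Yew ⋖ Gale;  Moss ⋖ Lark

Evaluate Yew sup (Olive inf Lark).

Olive

Olive ∧ Lark = Olive
Yew ∨ Olive = Olive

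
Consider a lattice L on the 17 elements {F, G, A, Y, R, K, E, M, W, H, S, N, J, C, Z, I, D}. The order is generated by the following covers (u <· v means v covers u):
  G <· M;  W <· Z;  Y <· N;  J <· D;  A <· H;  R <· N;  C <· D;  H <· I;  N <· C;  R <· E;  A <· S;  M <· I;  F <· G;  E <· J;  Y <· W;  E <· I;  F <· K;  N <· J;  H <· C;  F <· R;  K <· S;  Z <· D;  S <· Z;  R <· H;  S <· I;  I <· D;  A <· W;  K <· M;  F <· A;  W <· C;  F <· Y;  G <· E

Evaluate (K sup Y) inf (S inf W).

A

K ∨ Y = Z
S ∧ W = A
Z ∧ A = A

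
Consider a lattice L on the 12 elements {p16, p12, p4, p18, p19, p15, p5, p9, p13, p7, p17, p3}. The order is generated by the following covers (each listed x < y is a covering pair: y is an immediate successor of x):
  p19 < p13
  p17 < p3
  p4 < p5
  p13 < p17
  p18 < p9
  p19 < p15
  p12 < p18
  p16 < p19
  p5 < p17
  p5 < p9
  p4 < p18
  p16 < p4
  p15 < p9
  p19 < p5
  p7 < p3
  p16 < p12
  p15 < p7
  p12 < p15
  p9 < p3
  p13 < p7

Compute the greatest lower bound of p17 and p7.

Common lower bounds of {p17, p7}: p13, p16, p19.
The greatest among these is p13.

p13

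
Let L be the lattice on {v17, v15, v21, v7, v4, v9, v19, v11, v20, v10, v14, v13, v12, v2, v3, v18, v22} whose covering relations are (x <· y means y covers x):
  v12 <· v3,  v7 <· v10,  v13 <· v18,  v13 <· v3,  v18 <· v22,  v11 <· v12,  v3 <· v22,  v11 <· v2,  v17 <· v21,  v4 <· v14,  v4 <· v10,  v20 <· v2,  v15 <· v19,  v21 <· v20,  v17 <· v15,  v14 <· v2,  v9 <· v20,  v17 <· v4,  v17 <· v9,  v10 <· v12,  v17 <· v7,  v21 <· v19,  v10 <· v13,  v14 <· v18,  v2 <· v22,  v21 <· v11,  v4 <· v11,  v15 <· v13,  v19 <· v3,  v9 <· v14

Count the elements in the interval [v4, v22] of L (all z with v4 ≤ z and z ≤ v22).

10

The interval [v4, v22] = {v10, v11, v12, v13, v14, v18, v2, v22, v3, v4}, which has 10 elements.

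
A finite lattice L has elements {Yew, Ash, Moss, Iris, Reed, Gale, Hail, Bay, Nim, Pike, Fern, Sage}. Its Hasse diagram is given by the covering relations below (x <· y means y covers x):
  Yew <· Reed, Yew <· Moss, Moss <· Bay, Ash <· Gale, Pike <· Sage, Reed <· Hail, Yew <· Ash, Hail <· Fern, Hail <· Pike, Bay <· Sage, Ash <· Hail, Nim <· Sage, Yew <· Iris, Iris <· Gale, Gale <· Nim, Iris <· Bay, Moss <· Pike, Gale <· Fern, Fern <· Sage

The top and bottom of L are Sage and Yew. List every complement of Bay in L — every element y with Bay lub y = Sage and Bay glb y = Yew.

Need y with Bay ∨ y = Sage and Bay ∧ y = Yew.
Checking each element gives: Ash, Hail, Reed.

Ash, Hail, Reed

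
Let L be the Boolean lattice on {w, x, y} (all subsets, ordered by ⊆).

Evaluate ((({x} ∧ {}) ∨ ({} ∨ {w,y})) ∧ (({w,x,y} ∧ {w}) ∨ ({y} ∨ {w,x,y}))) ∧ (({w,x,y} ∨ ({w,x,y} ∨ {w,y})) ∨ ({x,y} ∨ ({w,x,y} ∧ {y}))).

{x} ∧ {} = {}
{} ∨ {w,y} = {w,y}
{} ∨ {w,y} = {w,y}
{w,x,y} ∧ {w} = {w}
{y} ∨ {w,x,y} = {w,x,y}
{w} ∨ {w,x,y} = {w,x,y}
{w,y} ∧ {w,x,y} = {w,y}
{w,x,y} ∨ {w,y} = {w,x,y}
{w,x,y} ∨ {w,x,y} = {w,x,y}
{w,x,y} ∧ {y} = {y}
{x,y} ∨ {y} = {x,y}
{w,x,y} ∨ {x,y} = {w,x,y}
{w,y} ∧ {w,x,y} = {w,y}

{w,y}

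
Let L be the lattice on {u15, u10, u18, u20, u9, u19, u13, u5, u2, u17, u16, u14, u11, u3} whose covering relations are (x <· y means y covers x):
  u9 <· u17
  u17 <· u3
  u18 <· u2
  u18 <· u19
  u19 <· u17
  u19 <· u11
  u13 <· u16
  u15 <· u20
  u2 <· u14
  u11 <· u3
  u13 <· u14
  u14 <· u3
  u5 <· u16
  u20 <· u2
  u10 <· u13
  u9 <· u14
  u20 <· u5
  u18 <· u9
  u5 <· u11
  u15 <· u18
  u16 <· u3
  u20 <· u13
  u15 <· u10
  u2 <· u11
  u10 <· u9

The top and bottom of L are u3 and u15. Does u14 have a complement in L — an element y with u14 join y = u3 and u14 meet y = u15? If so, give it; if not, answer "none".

none

For every candidate y, either u14 ∨ y ≠ u3 or u14 ∧ y ≠ u15; no complement exists.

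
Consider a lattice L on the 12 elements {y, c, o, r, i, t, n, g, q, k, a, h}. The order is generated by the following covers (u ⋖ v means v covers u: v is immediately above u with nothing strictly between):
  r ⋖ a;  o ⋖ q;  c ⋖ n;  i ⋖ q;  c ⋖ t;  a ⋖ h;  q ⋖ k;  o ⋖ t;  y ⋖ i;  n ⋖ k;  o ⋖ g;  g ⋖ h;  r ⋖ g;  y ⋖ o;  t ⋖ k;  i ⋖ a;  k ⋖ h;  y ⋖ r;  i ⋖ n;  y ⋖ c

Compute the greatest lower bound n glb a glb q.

Common lower bounds of {n, a, q}: i, y.
The greatest among these is i.

i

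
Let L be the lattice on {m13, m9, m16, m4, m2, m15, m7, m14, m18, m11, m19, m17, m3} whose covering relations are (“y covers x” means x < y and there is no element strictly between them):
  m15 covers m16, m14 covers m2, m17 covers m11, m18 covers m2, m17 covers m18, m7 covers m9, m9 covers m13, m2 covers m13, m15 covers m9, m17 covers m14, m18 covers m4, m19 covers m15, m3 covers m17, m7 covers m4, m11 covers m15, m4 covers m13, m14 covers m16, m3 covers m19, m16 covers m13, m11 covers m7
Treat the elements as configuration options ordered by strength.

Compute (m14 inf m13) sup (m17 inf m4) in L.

m4

m14 ∧ m13 = m13
m17 ∧ m4 = m4
m13 ∨ m4 = m4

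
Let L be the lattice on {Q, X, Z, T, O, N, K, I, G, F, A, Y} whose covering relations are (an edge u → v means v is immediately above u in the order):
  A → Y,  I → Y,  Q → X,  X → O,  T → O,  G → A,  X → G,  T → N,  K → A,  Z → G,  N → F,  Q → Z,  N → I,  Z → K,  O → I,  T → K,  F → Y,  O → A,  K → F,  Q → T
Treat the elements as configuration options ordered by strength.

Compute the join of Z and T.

Common upper bounds of {Z, T}: A, F, K, Y.
The least among these is K.

K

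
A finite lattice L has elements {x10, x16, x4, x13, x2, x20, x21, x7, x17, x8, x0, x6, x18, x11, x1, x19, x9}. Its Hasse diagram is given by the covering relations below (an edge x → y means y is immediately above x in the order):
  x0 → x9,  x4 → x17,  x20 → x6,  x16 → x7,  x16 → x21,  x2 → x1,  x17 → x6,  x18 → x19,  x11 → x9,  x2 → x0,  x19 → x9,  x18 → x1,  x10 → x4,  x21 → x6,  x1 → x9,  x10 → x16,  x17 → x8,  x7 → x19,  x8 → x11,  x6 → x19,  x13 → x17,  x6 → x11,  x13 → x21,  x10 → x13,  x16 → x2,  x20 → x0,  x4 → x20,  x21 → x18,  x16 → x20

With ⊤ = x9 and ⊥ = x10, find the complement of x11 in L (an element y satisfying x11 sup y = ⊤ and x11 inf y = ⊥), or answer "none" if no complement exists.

none

For every candidate y, either x11 ∨ y ≠ x9 or x11 ∧ y ≠ x10; no complement exists.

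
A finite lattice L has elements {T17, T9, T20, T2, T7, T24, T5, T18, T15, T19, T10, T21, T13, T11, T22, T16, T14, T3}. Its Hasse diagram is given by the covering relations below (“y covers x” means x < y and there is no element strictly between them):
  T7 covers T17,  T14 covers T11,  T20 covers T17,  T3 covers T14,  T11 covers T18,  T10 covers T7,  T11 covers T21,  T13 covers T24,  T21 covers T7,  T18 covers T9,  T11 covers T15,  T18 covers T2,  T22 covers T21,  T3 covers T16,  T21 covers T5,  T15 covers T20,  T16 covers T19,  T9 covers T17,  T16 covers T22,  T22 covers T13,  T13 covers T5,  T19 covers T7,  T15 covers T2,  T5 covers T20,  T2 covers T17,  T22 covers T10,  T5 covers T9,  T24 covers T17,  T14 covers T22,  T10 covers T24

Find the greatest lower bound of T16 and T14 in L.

T22

Common lower bounds of {T16, T14}: T10, T13, T17, T20, T21, T22, T24, T5, T7, T9.
The greatest among these is T22.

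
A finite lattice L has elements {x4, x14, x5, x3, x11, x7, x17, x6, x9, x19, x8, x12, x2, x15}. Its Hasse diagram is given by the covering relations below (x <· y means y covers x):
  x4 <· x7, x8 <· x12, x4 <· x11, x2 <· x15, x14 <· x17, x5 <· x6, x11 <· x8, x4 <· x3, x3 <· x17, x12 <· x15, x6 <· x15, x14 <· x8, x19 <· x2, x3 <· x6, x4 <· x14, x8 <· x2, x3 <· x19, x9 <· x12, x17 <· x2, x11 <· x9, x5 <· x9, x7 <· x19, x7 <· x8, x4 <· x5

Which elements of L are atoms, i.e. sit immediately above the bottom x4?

x11, x14, x3, x5, x7

The atoms are exactly the elements that cover x4: x11, x14, x3, x5, x7.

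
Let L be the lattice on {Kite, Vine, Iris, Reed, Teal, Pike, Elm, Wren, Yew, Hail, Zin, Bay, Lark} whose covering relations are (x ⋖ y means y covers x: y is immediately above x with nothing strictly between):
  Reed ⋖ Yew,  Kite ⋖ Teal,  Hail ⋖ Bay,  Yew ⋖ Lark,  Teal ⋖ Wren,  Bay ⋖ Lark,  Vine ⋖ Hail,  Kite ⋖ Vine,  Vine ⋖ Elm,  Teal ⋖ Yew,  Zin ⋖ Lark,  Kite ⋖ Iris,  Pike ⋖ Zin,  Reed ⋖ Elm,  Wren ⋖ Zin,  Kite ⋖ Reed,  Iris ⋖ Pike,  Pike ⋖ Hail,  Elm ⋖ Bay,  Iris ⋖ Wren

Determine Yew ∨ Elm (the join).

Lark

Common upper bounds of {Yew, Elm}: Lark.
The least among these is Lark.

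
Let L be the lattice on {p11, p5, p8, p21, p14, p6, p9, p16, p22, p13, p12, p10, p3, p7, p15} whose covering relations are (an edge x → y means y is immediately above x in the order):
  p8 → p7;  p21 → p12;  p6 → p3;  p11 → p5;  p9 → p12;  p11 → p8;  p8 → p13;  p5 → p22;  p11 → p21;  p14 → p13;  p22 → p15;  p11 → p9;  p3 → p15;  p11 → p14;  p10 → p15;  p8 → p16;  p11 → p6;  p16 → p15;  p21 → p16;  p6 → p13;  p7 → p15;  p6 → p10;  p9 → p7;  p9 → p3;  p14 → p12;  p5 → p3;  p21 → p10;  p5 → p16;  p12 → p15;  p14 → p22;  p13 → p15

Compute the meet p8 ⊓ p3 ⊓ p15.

Common lower bounds of {p8, p3, p15}: p11.
The greatest among these is p11.

p11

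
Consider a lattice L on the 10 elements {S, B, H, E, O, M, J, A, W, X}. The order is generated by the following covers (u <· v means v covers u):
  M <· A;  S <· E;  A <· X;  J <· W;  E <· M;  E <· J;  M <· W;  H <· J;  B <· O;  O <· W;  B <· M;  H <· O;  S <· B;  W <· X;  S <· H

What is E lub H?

J

Common upper bounds of {E, H}: J, W, X.
The least among these is J.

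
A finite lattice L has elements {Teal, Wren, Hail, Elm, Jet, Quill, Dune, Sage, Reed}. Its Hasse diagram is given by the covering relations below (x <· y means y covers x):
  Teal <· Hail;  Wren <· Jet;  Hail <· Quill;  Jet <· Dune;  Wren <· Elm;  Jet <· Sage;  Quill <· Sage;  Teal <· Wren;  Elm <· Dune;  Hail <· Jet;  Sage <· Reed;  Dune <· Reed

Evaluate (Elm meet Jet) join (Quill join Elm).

Elm ∧ Jet = Wren
Quill ∨ Elm = Reed
Wren ∨ Reed = Reed

Reed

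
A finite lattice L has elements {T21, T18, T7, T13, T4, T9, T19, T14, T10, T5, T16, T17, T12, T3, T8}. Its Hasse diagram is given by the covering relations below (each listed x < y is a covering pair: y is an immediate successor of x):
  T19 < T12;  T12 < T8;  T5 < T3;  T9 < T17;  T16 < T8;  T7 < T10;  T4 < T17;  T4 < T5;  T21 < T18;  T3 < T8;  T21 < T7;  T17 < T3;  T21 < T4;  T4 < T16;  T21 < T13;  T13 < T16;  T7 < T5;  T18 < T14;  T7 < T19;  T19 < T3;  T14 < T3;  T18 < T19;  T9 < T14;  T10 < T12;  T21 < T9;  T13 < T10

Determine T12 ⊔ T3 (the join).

T8

Common upper bounds of {T12, T3}: T8.
The least among these is T8.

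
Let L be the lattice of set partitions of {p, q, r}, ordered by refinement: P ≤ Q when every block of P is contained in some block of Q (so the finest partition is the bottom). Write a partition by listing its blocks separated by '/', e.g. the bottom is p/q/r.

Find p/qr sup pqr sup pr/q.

pqr

The join of p/qr, pqr, pr/q merges any blocks that overlap across the partitions, giving pqr.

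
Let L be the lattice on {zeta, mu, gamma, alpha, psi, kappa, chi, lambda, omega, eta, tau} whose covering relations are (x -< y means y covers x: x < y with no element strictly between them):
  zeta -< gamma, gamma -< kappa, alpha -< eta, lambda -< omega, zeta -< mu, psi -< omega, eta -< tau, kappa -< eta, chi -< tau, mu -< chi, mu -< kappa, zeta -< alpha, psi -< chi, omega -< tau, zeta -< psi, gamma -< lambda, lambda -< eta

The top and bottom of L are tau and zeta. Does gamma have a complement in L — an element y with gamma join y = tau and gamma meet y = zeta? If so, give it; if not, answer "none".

chi

Need y with gamma ∨ y = tau and gamma ∧ y = zeta.
Checking each element gives: chi.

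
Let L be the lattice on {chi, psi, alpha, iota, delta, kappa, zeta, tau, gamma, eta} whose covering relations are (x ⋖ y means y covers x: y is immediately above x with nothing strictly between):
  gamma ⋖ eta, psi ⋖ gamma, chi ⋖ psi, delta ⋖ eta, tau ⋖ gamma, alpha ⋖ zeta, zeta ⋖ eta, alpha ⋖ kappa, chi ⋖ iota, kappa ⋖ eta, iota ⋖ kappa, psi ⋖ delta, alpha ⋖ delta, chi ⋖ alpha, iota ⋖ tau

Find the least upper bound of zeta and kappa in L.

Common upper bounds of {zeta, kappa}: eta.
The least among these is eta.

eta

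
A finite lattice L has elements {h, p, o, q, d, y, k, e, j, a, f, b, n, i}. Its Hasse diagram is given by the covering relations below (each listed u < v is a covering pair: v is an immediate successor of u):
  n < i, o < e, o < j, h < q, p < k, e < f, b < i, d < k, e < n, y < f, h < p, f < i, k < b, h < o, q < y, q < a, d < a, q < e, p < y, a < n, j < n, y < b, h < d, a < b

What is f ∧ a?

Common lower bounds of {f, a}: h, q.
The greatest among these is q.

q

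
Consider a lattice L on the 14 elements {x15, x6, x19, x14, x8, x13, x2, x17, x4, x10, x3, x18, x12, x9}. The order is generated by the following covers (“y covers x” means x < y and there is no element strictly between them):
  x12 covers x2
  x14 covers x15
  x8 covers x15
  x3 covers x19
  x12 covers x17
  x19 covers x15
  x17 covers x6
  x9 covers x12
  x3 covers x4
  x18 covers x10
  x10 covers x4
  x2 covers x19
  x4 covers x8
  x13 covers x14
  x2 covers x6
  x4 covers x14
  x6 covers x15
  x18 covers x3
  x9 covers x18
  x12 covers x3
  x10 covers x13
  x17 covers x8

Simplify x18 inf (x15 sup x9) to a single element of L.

x18

x15 ∨ x9 = x9
x18 ∧ x9 = x18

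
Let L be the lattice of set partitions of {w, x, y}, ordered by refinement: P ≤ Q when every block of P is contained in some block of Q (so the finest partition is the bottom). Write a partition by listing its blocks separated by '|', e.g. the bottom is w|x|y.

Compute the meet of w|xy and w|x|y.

The meet (common refinement) of w|xy and w|x|y intersects blocks pairwise, giving w|x|y.

w|x|y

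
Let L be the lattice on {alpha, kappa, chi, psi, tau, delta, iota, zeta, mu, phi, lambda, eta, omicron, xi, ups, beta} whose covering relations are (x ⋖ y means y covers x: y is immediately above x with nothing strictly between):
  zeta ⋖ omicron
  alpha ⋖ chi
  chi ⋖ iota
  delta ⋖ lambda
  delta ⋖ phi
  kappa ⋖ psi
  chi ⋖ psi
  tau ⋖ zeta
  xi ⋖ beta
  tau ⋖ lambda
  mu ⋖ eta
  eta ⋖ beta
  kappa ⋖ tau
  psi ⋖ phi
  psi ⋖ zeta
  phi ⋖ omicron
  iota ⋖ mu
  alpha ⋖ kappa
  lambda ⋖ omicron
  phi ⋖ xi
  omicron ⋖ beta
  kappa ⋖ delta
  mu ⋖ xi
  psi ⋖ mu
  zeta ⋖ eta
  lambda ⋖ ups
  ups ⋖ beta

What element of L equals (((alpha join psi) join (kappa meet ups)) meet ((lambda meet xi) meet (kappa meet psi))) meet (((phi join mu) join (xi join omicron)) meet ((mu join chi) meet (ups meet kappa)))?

kappa

alpha ∨ psi = psi
kappa ∧ ups = kappa
psi ∨ kappa = psi
lambda ∧ xi = delta
kappa ∧ psi = kappa
delta ∧ kappa = kappa
psi ∧ kappa = kappa
phi ∨ mu = xi
xi ∨ omicron = beta
xi ∨ beta = beta
mu ∨ chi = mu
ups ∧ kappa = kappa
mu ∧ kappa = kappa
beta ∧ kappa = kappa
kappa ∧ kappa = kappa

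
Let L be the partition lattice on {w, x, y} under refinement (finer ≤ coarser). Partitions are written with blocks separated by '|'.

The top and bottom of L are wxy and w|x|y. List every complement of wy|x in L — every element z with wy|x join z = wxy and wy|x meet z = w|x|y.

Need z with wy|x ∨ z = wxy and wy|x ∧ z = w|x|y.
Checking each element gives: wx|y, w|xy.

wx|y, w|xy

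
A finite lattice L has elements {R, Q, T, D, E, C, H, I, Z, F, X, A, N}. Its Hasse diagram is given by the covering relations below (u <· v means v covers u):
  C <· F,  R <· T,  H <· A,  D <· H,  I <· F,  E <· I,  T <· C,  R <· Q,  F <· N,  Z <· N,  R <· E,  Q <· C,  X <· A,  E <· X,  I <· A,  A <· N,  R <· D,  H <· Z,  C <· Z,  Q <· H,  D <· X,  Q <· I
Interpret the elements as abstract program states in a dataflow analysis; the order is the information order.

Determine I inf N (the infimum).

I

Common lower bounds of {I, N}: E, I, Q, R.
The greatest among these is I.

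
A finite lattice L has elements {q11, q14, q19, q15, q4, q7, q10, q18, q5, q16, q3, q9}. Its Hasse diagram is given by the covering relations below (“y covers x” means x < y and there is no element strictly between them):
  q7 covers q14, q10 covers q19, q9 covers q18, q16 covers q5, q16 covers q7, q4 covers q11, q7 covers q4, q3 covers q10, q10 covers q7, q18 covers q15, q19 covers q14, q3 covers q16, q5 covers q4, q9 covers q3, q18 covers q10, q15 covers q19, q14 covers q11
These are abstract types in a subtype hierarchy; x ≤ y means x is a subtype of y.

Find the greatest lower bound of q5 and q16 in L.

Common lower bounds of {q5, q16}: q11, q4, q5.
The greatest among these is q5.

q5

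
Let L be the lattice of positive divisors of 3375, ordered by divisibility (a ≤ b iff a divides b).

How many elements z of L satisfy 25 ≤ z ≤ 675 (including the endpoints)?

4

The interval [25, 675] = {225, 25, 675, 75}, which has 4 elements.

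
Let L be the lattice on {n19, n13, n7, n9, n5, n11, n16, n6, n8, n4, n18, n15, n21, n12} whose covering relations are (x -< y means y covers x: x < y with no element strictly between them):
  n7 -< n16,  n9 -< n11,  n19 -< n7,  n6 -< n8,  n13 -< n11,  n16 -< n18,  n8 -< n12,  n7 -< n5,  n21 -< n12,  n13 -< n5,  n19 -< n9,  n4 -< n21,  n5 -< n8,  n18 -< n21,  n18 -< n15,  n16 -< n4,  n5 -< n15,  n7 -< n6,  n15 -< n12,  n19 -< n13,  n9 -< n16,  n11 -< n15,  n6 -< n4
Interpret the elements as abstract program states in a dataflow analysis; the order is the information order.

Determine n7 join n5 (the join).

Common upper bounds of {n7, n5}: n12, n15, n5, n8.
The least among these is n5.

n5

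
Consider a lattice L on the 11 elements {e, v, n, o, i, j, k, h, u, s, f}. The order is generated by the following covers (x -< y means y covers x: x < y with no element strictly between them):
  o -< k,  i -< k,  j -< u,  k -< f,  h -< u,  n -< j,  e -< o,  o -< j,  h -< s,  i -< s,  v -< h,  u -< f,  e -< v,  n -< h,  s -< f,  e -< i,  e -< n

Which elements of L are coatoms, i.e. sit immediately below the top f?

The coatoms are exactly the elements covered by f: k, s, u.

k, s, u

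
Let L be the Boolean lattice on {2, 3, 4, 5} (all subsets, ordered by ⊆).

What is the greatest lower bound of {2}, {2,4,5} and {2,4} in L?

{2}

Under ⊆, meet is intersection: {2} ∩ {2,4,5} ∩ {2,4} = {2}.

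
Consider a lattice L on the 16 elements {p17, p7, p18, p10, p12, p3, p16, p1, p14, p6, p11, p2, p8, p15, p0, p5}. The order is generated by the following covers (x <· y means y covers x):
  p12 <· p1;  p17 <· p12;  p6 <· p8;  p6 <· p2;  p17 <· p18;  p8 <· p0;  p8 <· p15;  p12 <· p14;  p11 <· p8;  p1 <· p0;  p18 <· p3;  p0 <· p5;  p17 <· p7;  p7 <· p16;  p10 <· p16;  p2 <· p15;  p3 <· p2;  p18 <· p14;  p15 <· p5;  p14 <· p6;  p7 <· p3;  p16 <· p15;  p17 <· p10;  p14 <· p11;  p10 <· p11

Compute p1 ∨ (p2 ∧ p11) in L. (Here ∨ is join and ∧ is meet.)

p2 ∧ p11 = p14
p1 ∨ p14 = p0

p0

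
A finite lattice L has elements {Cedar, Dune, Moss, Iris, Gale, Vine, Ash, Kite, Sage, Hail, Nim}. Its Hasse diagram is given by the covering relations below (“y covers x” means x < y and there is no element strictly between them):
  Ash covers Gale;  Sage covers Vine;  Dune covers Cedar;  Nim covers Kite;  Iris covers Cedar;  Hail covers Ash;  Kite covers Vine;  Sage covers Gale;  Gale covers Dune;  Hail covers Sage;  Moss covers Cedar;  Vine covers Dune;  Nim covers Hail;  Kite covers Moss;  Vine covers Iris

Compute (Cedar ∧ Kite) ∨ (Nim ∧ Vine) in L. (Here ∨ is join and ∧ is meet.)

Cedar ∧ Kite = Cedar
Nim ∧ Vine = Vine
Cedar ∨ Vine = Vine

Vine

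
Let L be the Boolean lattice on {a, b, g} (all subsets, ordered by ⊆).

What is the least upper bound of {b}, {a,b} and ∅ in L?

{a,b}

Common upper bounds of {{b}, {a,b}, ∅}: {a,b,g}, {a,b}.
The least among these is {a,b}.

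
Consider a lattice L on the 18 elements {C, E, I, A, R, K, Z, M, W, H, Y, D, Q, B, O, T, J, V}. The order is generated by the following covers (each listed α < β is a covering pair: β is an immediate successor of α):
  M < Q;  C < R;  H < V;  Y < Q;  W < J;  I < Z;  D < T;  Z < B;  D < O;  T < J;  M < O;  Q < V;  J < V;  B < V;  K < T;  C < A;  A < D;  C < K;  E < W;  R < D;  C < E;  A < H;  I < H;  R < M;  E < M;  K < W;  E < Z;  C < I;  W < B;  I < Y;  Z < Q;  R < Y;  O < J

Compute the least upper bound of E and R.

M

Common upper bounds of {E, R}: J, M, O, Q, V.
The least among these is M.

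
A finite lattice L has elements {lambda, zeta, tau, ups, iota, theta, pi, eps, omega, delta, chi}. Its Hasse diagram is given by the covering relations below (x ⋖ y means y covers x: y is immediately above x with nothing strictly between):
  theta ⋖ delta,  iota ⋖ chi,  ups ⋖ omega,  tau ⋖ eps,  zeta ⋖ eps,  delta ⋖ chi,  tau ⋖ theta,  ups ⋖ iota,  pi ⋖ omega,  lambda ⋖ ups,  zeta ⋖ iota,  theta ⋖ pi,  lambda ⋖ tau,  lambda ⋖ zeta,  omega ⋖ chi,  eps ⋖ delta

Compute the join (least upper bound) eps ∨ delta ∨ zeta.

Common upper bounds of {eps, delta, zeta}: chi, delta.
The least among these is delta.

delta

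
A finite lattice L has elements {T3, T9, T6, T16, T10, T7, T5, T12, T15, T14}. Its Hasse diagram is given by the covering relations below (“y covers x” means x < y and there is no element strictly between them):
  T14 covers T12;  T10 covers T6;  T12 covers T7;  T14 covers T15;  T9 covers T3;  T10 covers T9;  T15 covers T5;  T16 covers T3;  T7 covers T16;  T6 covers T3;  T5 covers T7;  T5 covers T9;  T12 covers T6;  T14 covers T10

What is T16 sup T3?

T16

Common upper bounds of {T16, T3}: T12, T14, T15, T16, T5, T7.
The least among these is T16.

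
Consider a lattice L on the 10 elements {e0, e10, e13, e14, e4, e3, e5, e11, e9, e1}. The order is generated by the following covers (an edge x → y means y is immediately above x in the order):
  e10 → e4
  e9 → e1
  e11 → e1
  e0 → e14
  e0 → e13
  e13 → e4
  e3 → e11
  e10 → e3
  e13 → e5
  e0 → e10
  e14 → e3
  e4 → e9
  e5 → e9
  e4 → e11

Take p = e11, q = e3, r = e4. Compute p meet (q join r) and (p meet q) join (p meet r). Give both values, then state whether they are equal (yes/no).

q join r = e11, so p meet (q join r) = e11 meet e11 = e11.
p meet q = e3 and p meet r = e4, so (p meet q) join (p meet r) = e3 join e4 = e11.
Equal: yes.

e11; e11; yes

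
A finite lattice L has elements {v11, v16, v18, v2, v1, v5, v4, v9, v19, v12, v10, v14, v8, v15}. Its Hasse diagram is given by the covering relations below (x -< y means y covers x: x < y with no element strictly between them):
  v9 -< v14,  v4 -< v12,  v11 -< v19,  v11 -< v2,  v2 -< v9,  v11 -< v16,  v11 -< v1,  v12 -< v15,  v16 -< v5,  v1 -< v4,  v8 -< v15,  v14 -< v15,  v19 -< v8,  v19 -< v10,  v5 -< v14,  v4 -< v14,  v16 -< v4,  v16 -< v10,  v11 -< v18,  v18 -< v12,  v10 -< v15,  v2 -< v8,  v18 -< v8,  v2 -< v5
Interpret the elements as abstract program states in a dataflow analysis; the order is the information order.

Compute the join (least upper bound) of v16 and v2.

v5

Common upper bounds of {v16, v2}: v14, v15, v5.
The least among these is v5.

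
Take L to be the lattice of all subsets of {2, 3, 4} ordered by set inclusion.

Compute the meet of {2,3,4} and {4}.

{4}

Under ⊆, meet is intersection: {2,3,4} ∩ {4} = {4}.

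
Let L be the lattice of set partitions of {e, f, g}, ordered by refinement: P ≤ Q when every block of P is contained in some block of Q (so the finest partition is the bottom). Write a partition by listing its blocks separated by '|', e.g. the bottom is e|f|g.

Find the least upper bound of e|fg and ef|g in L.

efg

Common upper bounds of {e|fg, ef|g}: efg.
The least among these is efg.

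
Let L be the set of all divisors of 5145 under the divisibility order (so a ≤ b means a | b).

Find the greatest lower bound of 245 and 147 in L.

49

In the divisibility order, the meet is the greatest common divisor: gcd(245, 147) = 49.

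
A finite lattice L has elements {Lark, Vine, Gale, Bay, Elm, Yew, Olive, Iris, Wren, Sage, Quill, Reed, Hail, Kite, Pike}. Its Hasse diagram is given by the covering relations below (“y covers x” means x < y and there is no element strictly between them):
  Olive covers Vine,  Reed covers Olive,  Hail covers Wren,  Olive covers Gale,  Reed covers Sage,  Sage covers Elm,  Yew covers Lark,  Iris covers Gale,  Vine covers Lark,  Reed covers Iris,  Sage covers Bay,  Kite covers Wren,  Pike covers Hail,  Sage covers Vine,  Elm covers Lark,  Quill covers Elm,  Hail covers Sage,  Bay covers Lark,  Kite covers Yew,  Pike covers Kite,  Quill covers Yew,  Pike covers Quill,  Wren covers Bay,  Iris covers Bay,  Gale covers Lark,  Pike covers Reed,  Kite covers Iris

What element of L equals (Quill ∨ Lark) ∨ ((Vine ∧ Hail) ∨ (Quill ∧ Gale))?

Quill ∨ Lark = Quill
Vine ∧ Hail = Vine
Quill ∧ Gale = Lark
Vine ∨ Lark = Vine
Quill ∨ Vine = Pike

Pike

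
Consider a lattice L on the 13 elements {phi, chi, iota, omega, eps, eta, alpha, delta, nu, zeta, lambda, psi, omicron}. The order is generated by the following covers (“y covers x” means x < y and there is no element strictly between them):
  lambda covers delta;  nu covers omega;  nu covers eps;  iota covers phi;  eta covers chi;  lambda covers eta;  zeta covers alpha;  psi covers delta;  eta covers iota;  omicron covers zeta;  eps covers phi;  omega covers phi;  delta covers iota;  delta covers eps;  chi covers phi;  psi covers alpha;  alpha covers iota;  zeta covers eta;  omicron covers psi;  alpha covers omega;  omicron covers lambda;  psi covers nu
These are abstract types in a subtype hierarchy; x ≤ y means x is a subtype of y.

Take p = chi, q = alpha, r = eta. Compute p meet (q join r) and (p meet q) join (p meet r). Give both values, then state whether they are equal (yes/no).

q join r = zeta, so p meet (q join r) = chi meet zeta = chi.
p meet q = phi and p meet r = chi, so (p meet q) join (p meet r) = phi join chi = chi.
Equal: yes.

chi; chi; yes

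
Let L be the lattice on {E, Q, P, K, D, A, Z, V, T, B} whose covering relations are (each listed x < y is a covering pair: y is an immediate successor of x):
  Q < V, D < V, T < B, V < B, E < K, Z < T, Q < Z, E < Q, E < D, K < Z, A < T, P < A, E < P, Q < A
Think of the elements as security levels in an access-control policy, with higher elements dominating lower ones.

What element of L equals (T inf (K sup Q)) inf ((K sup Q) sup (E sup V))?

K ∨ Q = Z
T ∧ Z = Z
K ∨ Q = Z
E ∨ V = V
Z ∨ V = B
Z ∧ B = Z

Z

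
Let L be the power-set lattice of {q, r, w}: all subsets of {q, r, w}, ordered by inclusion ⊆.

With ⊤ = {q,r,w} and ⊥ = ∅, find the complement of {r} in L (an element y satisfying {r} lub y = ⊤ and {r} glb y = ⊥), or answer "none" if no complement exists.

{q,w}

Need y with {r} ∨ y = {q,r,w} and {r} ∧ y = ∅.
Checking each element gives: {q,w}.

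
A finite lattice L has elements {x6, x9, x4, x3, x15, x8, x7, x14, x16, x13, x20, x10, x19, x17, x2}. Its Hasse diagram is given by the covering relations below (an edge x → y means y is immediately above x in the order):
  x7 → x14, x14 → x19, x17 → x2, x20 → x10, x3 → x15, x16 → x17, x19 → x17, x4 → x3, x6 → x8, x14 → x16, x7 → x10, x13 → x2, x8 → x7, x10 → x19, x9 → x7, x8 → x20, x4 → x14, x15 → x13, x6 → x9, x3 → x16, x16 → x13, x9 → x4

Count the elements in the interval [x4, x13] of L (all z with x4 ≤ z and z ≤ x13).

6

The interval [x4, x13] = {x13, x14, x15, x16, x3, x4}, which has 6 elements.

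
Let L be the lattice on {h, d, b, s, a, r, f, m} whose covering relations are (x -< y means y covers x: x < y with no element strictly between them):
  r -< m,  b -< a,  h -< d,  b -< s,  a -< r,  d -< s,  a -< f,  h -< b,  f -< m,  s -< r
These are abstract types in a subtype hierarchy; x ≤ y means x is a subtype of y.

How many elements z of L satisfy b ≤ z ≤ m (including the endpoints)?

The interval [b, m] = {a, b, f, m, r, s}, which has 6 elements.

6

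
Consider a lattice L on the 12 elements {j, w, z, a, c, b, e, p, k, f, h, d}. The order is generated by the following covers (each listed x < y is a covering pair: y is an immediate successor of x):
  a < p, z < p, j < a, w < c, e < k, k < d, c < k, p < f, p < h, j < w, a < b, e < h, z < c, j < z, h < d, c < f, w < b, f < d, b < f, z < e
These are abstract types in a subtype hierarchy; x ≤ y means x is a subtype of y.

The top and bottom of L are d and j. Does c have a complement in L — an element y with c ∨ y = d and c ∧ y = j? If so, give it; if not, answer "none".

For every candidate y, either c ∨ y ≠ d or c ∧ y ≠ j; no complement exists.

none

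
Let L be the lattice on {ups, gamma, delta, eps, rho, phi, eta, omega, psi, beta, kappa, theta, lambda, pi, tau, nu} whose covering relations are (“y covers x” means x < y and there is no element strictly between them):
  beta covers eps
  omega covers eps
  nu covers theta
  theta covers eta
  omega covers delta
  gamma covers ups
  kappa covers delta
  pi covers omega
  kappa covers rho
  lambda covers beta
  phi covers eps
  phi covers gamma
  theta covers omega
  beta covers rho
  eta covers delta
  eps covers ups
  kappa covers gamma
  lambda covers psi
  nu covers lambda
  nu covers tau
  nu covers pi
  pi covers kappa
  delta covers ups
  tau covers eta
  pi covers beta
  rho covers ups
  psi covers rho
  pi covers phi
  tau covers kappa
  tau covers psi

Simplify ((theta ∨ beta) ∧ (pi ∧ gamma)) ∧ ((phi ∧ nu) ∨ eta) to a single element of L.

gamma

theta ∨ beta = nu
pi ∧ gamma = gamma
nu ∧ gamma = gamma
phi ∧ nu = phi
phi ∨ eta = nu
gamma ∧ nu = gamma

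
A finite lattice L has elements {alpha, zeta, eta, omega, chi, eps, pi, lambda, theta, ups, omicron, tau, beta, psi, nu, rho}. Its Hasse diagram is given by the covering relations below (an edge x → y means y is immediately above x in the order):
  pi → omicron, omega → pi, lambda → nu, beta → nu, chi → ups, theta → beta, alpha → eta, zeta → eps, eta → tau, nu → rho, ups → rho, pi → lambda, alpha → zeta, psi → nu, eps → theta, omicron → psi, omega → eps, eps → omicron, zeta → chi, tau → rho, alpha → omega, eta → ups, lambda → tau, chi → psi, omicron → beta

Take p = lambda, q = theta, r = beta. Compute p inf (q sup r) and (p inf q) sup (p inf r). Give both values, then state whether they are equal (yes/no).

q sup r = beta, so p inf (q sup r) = lambda inf beta = pi.
p inf q = omega and p inf r = pi, so (p inf q) sup (p inf r) = omega sup pi = pi.
Equal: yes.

pi; pi; yes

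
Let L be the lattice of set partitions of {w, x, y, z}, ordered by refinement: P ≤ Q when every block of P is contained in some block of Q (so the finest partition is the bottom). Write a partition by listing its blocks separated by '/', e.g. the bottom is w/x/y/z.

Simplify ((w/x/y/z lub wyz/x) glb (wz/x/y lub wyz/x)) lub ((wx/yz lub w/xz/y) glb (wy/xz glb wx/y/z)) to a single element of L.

wyz/x

w/x/y/z ∨ wyz/x = wyz/x
wz/x/y ∨ wyz/x = wyz/x
wyz/x ∧ wyz/x = wyz/x
wx/yz ∨ w/xz/y = wxyz
wy/xz ∧ wx/y/z = w/x/y/z
wxyz ∧ w/x/y/z = w/x/y/z
wyz/x ∨ w/x/y/z = wyz/x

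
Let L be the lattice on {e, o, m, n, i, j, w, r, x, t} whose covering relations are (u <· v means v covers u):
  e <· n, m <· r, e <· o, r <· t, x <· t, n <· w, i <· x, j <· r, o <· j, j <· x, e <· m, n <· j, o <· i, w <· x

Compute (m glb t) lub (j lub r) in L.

m ∧ t = m
j ∨ r = r
m ∨ r = r

r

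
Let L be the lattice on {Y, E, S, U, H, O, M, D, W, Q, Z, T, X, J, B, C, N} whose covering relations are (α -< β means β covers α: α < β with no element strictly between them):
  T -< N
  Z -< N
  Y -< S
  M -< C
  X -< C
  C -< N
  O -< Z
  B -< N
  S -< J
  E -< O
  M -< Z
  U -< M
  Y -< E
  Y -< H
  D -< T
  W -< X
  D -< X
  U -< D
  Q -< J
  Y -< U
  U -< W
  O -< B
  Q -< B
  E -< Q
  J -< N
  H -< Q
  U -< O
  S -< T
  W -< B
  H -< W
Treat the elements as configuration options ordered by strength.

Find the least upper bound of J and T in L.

Common upper bounds of {J, T}: N.
The least among these is N.

N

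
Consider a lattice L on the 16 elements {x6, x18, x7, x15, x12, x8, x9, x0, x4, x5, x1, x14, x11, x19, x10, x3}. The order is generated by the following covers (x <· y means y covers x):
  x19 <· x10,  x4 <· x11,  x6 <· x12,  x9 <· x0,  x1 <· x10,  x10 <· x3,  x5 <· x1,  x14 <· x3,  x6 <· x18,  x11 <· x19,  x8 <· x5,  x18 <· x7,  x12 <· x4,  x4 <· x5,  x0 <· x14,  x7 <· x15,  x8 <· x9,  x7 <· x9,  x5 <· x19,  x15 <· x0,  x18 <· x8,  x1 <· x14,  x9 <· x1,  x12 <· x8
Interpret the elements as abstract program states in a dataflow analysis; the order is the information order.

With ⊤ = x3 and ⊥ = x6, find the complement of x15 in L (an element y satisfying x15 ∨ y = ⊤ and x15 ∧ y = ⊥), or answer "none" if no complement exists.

x11

Need y with x15 ∨ y = x3 and x15 ∧ y = x6.
Checking each element gives: x11.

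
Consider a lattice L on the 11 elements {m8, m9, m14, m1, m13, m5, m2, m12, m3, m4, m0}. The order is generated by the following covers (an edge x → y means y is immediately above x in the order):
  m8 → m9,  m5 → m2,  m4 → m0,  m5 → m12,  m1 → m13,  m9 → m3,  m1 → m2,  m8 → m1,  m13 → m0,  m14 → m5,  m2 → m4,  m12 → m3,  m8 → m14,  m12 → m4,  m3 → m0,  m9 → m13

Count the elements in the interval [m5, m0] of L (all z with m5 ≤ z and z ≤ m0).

6

The interval [m5, m0] = {m0, m12, m2, m3, m4, m5}, which has 6 elements.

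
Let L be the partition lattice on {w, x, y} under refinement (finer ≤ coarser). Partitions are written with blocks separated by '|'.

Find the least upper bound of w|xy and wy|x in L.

wxy

The join of w|xy and wy|x merges any blocks that overlap across the partitions, giving wxy.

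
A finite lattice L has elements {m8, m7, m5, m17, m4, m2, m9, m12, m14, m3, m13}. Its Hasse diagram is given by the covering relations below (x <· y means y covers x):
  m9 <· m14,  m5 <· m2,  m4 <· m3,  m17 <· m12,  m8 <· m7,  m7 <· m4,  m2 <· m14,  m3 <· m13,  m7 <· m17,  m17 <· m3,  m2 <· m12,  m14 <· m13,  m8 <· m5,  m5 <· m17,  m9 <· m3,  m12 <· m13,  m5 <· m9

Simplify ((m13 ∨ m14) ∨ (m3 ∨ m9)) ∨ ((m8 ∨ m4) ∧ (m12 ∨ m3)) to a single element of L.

m13

m13 ∨ m14 = m13
m3 ∨ m9 = m3
m13 ∨ m3 = m13
m8 ∨ m4 = m4
m12 ∨ m3 = m13
m4 ∧ m13 = m4
m13 ∨ m4 = m13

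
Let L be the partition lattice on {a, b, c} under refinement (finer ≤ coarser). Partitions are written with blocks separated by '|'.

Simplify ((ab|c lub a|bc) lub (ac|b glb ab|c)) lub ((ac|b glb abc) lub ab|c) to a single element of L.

abc

ab|c ∨ a|bc = abc
ac|b ∧ ab|c = a|b|c
abc ∨ a|b|c = abc
ac|b ∧ abc = ac|b
ac|b ∨ ab|c = abc
abc ∨ abc = abc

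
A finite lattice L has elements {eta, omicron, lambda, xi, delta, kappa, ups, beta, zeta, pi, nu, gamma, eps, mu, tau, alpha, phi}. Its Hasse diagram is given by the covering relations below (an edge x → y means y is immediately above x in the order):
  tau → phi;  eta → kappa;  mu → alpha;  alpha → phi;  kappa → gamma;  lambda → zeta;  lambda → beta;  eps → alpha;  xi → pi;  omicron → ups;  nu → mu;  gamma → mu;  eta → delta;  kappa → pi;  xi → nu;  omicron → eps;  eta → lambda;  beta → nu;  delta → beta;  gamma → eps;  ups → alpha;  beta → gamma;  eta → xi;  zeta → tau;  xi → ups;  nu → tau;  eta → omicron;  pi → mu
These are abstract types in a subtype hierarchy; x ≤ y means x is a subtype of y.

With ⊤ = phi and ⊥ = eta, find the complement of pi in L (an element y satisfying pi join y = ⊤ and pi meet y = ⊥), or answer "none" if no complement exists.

zeta

Need y with pi ∨ y = phi and pi ∧ y = eta.
Checking each element gives: zeta.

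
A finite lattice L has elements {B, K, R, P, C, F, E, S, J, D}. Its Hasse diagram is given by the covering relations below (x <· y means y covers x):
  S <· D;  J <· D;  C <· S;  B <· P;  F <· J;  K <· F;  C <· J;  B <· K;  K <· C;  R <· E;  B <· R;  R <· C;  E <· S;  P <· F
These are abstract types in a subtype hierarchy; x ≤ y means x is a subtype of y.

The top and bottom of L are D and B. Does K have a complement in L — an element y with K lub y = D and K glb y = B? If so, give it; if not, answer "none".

For every candidate y, either K ∨ y ≠ D or K ∧ y ≠ B; no complement exists.

none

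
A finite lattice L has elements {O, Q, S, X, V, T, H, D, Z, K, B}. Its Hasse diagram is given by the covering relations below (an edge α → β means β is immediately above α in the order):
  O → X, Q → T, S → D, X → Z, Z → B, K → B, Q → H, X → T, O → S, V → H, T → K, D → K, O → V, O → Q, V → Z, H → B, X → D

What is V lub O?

V

Common upper bounds of {V, O}: B, H, V, Z.
The least among these is V.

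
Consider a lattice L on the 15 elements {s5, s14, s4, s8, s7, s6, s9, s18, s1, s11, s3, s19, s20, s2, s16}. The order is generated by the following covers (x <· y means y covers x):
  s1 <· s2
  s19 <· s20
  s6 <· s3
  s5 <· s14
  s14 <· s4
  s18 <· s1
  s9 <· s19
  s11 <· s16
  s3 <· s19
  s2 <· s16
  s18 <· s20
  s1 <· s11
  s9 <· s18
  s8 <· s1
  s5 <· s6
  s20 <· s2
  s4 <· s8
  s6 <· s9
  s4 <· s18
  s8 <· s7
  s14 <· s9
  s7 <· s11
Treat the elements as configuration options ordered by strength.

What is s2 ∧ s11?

s1

Common lower bounds of {s2, s11}: s1, s14, s18, s4, s5, s6, s8, s9.
The greatest among these is s1.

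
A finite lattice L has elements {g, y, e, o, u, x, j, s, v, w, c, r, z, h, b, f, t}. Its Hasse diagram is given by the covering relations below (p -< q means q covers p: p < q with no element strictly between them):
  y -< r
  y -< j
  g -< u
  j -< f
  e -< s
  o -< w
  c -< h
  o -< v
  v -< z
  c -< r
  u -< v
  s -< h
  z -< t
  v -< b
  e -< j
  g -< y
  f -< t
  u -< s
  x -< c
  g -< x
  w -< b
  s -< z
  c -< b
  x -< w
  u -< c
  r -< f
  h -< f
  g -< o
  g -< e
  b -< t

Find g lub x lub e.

h

Common upper bounds of {g, x, e}: f, h, t.
The least among these is h.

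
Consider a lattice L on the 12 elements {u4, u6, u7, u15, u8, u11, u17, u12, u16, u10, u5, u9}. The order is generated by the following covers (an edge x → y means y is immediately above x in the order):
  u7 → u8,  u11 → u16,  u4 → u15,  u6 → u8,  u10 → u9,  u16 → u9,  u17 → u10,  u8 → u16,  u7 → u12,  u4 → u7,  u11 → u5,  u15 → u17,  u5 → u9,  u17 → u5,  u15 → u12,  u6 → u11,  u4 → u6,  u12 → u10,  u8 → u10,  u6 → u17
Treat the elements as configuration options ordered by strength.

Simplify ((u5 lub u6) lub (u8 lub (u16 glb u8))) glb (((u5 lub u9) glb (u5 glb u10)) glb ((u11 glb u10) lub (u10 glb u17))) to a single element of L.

u17

u5 ∨ u6 = u5
u16 ∧ u8 = u8
u8 ∨ u8 = u8
u5 ∨ u8 = u9
u5 ∨ u9 = u9
u5 ∧ u10 = u17
u9 ∧ u17 = u17
u11 ∧ u10 = u6
u10 ∧ u17 = u17
u6 ∨ u17 = u17
u17 ∧ u17 = u17
u9 ∧ u17 = u17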